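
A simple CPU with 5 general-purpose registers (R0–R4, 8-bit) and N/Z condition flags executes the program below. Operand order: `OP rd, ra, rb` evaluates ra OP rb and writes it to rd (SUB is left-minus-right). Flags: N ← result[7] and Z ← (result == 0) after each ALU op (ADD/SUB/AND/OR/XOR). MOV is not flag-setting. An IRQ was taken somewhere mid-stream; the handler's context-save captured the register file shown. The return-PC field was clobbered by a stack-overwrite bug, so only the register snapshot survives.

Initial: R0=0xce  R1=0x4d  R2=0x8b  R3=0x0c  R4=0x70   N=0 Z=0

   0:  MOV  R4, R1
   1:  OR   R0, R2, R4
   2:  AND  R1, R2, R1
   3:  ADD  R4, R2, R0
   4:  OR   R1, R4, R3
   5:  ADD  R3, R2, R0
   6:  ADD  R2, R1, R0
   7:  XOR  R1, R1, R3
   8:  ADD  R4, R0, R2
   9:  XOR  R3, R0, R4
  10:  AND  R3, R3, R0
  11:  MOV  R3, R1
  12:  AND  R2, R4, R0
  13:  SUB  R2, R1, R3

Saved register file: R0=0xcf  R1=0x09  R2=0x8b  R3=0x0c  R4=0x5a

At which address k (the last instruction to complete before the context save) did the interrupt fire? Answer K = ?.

K = 3

after  0: R0=0xce R1=0x4d R2=0x8b R3=0x0c R4=0x4d  N=0 Z=0
after  1: R0=0xcf R1=0x4d R2=0x8b R3=0x0c R4=0x4d  N=1 Z=0
after  2: R0=0xcf R1=0x09 R2=0x8b R3=0x0c R4=0x4d  N=0 Z=0
after  3: R0=0xcf R1=0x09 R2=0x8b R3=0x0c R4=0x5a  N=0 Z=0
-- IRQ taken; context saved, return-PC = 4 --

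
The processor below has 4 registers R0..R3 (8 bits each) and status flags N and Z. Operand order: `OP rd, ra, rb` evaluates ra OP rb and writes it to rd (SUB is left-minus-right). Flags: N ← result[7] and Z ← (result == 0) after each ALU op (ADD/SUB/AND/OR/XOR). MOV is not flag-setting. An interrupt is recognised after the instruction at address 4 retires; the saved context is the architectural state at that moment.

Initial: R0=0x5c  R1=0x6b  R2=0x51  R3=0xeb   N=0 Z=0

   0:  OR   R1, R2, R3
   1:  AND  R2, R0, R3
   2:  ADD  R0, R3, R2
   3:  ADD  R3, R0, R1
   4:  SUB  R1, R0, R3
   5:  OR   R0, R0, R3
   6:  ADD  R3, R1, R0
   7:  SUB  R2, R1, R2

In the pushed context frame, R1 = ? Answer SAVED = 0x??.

after  0: R0=0x5c R1=0xfb R2=0x51 R3=0xeb  N=1 Z=0
after  1: R0=0x5c R1=0xfb R2=0x48 R3=0xeb  N=0 Z=0
after  2: R0=0x33 R1=0xfb R2=0x48 R3=0xeb  N=0 Z=0
after  3: R0=0x33 R1=0xfb R2=0x48 R3=0x2e  N=0 Z=0
after  4: R0=0x33 R1=0x05 R2=0x48 R3=0x2e  N=0 Z=0
-- IRQ taken; context saved, return-PC = 5 --

SAVED = 0x05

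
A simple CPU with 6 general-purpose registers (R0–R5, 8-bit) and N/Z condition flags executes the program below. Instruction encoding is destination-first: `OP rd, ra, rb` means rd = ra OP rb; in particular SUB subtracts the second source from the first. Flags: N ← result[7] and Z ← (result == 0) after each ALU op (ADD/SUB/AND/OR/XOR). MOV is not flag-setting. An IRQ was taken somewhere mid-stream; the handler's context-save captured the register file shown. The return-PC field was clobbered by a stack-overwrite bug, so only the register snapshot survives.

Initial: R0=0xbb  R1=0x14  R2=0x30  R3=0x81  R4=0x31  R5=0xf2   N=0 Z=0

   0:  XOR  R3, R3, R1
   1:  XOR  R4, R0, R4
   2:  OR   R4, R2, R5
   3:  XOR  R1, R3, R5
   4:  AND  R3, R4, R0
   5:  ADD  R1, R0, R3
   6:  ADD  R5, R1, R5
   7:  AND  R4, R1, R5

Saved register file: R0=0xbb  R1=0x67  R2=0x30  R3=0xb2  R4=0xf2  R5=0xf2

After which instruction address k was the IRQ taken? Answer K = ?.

K = 4

after  0: R0=0xbb R1=0x14 R2=0x30 R3=0x95 R4=0x31 R5=0xf2  N=1 Z=0
after  1: R0=0xbb R1=0x14 R2=0x30 R3=0x95 R4=0x8a R5=0xf2  N=1 Z=0
after  2: R0=0xbb R1=0x14 R2=0x30 R3=0x95 R4=0xf2 R5=0xf2  N=1 Z=0
after  3: R0=0xbb R1=0x67 R2=0x30 R3=0x95 R4=0xf2 R5=0xf2  N=0 Z=0
after  4: R0=0xbb R1=0x67 R2=0x30 R3=0xb2 R4=0xf2 R5=0xf2  N=1 Z=0
-- IRQ taken; context saved, return-PC = 5 --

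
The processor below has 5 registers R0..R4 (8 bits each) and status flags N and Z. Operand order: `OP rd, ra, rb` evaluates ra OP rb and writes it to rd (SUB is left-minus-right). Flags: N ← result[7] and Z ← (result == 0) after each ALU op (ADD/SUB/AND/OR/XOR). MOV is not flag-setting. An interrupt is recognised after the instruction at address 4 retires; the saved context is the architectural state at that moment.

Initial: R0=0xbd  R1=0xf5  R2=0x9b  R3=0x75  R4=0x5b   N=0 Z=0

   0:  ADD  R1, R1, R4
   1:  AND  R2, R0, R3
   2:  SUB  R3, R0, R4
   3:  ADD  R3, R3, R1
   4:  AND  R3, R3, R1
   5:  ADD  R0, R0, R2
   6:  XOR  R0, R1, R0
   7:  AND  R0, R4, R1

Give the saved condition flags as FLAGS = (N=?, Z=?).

FLAGS = (N=0, Z=0)

after  0: R0=0xbd R1=0x50 R2=0x9b R3=0x75 R4=0x5b  N=0 Z=0
after  1: R0=0xbd R1=0x50 R2=0x35 R3=0x75 R4=0x5b  N=0 Z=0
after  2: R0=0xbd R1=0x50 R2=0x35 R3=0x62 R4=0x5b  N=0 Z=0
after  3: R0=0xbd R1=0x50 R2=0x35 R3=0xb2 R4=0x5b  N=1 Z=0
after  4: R0=0xbd R1=0x50 R2=0x35 R3=0x10 R4=0x5b  N=0 Z=0
-- IRQ taken; context saved, return-PC = 5 --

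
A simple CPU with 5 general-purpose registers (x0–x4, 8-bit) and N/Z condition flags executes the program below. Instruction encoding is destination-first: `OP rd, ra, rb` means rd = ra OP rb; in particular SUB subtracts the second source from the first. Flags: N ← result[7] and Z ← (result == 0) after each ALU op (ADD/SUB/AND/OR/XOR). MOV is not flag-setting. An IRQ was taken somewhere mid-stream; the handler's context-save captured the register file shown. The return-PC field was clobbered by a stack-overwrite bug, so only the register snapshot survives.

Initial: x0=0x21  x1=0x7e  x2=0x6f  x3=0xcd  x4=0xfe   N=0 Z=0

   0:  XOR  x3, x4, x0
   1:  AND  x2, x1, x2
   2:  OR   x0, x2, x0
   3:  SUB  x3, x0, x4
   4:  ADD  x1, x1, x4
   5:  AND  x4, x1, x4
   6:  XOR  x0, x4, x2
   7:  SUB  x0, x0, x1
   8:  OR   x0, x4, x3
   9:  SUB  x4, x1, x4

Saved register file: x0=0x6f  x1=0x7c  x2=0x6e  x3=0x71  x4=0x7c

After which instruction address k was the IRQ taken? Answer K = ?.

K = 5

after  0: x0=0x21 x1=0x7e x2=0x6f x3=0xdf x4=0xfe  N=1 Z=0
after  1: x0=0x21 x1=0x7e x2=0x6e x3=0xdf x4=0xfe  N=0 Z=0
after  2: x0=0x6f x1=0x7e x2=0x6e x3=0xdf x4=0xfe  N=0 Z=0
after  3: x0=0x6f x1=0x7e x2=0x6e x3=0x71 x4=0xfe  N=0 Z=0
after  4: x0=0x6f x1=0x7c x2=0x6e x3=0x71 x4=0xfe  N=0 Z=0
after  5: x0=0x6f x1=0x7c x2=0x6e x3=0x71 x4=0x7c  N=0 Z=0
-- IRQ taken; context saved, return-PC = 6 --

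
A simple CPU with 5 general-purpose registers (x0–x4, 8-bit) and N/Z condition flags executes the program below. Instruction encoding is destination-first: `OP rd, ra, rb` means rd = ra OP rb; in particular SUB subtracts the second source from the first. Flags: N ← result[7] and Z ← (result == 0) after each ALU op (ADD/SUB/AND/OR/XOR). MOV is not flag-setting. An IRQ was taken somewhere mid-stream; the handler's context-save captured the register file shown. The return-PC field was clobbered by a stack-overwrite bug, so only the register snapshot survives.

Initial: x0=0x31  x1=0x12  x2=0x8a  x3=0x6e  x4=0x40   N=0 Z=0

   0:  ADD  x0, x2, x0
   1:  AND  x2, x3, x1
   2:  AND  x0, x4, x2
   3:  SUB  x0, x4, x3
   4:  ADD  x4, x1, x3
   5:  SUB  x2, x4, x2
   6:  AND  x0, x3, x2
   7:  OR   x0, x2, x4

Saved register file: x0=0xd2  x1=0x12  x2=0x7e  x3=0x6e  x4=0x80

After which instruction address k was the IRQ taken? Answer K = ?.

after  0: x0=0xbb x1=0x12 x2=0x8a x3=0x6e x4=0x40  N=1 Z=0
after  1: x0=0xbb x1=0x12 x2=0x02 x3=0x6e x4=0x40  N=0 Z=0
after  2: x0=0x00 x1=0x12 x2=0x02 x3=0x6e x4=0x40  N=0 Z=1
after  3: x0=0xd2 x1=0x12 x2=0x02 x3=0x6e x4=0x40  N=1 Z=0
after  4: x0=0xd2 x1=0x12 x2=0x02 x3=0x6e x4=0x80  N=1 Z=0
after  5: x0=0xd2 x1=0x12 x2=0x7e x3=0x6e x4=0x80  N=0 Z=0
-- IRQ taken; context saved, return-PC = 6 --

K = 5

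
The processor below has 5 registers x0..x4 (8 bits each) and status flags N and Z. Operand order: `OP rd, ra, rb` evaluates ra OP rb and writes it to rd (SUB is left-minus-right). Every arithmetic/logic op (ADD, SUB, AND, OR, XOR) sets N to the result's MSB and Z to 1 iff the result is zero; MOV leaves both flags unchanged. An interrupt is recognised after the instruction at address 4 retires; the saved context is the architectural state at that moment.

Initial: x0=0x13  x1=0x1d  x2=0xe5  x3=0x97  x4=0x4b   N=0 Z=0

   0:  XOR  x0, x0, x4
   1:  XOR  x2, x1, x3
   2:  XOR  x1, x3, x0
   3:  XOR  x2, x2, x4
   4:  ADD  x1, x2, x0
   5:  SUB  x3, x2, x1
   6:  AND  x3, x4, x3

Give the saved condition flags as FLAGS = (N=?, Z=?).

after  0: x0=0x58 x1=0x1d x2=0xe5 x3=0x97 x4=0x4b  N=0 Z=0
after  1: x0=0x58 x1=0x1d x2=0x8a x3=0x97 x4=0x4b  N=1 Z=0
after  2: x0=0x58 x1=0xcf x2=0x8a x3=0x97 x4=0x4b  N=1 Z=0
after  3: x0=0x58 x1=0xcf x2=0xc1 x3=0x97 x4=0x4b  N=1 Z=0
after  4: x0=0x58 x1=0x19 x2=0xc1 x3=0x97 x4=0x4b  N=0 Z=0
-- IRQ taken; context saved, return-PC = 5 --

FLAGS = (N=0, Z=0)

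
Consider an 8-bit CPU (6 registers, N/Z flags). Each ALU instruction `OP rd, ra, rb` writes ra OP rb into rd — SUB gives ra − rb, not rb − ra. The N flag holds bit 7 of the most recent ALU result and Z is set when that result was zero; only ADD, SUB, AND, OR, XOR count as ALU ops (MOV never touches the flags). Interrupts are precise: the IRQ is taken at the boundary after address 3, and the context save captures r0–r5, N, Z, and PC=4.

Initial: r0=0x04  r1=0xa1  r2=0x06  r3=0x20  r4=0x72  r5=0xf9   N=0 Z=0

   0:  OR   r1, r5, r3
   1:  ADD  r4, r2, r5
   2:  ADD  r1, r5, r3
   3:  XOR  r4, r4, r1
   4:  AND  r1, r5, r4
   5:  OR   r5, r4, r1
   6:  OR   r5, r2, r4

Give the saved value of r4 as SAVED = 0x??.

SAVED = 0xe6

after  0: r0=0x04 r1=0xf9 r2=0x06 r3=0x20 r4=0x72 r5=0xf9  N=1 Z=0
after  1: r0=0x04 r1=0xf9 r2=0x06 r3=0x20 r4=0xff r5=0xf9  N=1 Z=0
after  2: r0=0x04 r1=0x19 r2=0x06 r3=0x20 r4=0xff r5=0xf9  N=0 Z=0
after  3: r0=0x04 r1=0x19 r2=0x06 r3=0x20 r4=0xe6 r5=0xf9  N=1 Z=0
-- IRQ taken; context saved, return-PC = 4 --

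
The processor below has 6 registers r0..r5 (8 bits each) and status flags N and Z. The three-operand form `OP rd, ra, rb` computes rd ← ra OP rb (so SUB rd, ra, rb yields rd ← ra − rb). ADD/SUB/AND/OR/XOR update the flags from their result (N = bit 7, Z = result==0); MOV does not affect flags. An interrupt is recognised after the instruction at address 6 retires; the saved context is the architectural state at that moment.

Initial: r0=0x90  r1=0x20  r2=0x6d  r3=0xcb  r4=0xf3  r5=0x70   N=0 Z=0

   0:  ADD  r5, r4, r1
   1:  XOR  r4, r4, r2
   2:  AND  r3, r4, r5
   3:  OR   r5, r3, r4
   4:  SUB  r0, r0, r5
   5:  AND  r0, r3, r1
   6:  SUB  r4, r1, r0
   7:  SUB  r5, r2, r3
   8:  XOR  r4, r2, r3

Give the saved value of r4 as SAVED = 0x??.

SAVED = 0x20

after  0: r0=0x90 r1=0x20 r2=0x6d r3=0xcb r4=0xf3 r5=0x13  N=0 Z=0
after  1: r0=0x90 r1=0x20 r2=0x6d r3=0xcb r4=0x9e r5=0x13  N=1 Z=0
after  2: r0=0x90 r1=0x20 r2=0x6d r3=0x12 r4=0x9e r5=0x13  N=0 Z=0
after  3: r0=0x90 r1=0x20 r2=0x6d r3=0x12 r4=0x9e r5=0x9e  N=1 Z=0
after  4: r0=0xf2 r1=0x20 r2=0x6d r3=0x12 r4=0x9e r5=0x9e  N=1 Z=0
after  5: r0=0x00 r1=0x20 r2=0x6d r3=0x12 r4=0x9e r5=0x9e  N=0 Z=1
after  6: r0=0x00 r1=0x20 r2=0x6d r3=0x12 r4=0x20 r5=0x9e  N=0 Z=0
-- IRQ taken; context saved, return-PC = 7 --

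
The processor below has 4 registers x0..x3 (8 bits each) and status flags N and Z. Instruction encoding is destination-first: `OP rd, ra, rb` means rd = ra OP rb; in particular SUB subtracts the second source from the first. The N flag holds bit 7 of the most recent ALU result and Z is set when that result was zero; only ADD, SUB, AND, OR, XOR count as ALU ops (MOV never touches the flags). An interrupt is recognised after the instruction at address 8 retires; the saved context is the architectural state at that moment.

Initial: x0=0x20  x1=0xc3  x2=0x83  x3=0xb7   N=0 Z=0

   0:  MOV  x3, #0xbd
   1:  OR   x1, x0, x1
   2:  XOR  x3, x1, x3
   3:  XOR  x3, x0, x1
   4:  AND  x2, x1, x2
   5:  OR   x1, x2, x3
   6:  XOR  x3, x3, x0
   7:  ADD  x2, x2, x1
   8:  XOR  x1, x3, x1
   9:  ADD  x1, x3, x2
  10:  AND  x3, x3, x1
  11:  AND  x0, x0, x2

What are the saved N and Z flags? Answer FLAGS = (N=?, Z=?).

FLAGS = (N=0, Z=0)

after  0: x0=0x20 x1=0xc3 x2=0x83 x3=0xbd  N=0 Z=0
after  1: x0=0x20 x1=0xe3 x2=0x83 x3=0xbd  N=1 Z=0
after  2: x0=0x20 x1=0xe3 x2=0x83 x3=0x5e  N=0 Z=0
after  3: x0=0x20 x1=0xe3 x2=0x83 x3=0xc3  N=1 Z=0
after  4: x0=0x20 x1=0xe3 x2=0x83 x3=0xc3  N=1 Z=0
after  5: x0=0x20 x1=0xc3 x2=0x83 x3=0xc3  N=1 Z=0
after  6: x0=0x20 x1=0xc3 x2=0x83 x3=0xe3  N=1 Z=0
after  7: x0=0x20 x1=0xc3 x2=0x46 x3=0xe3  N=0 Z=0
after  8: x0=0x20 x1=0x20 x2=0x46 x3=0xe3  N=0 Z=0
-- IRQ taken; context saved, return-PC = 9 --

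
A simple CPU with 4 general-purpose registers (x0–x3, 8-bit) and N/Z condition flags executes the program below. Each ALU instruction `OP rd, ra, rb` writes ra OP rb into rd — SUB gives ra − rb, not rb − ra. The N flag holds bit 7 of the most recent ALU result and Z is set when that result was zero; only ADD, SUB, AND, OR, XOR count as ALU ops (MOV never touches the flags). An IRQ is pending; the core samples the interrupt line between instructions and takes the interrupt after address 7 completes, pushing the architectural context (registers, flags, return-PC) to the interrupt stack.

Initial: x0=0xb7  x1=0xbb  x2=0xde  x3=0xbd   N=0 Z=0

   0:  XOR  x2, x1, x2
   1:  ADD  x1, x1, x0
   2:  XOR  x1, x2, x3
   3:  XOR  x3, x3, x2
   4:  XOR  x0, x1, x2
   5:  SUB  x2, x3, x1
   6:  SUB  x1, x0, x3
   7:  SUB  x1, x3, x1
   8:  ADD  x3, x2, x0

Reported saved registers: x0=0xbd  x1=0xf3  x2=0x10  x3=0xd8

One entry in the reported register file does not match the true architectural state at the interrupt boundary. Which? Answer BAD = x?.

after  0: x0=0xb7 x1=0xbb x2=0x65 x3=0xbd  N=0 Z=0
after  1: x0=0xb7 x1=0x72 x2=0x65 x3=0xbd  N=0 Z=0
after  2: x0=0xb7 x1=0xd8 x2=0x65 x3=0xbd  N=1 Z=0
after  3: x0=0xb7 x1=0xd8 x2=0x65 x3=0xd8  N=1 Z=0
after  4: x0=0xbd x1=0xd8 x2=0x65 x3=0xd8  N=1 Z=0
after  5: x0=0xbd x1=0xd8 x2=0x00 x3=0xd8  N=0 Z=1
after  6: x0=0xbd x1=0xe5 x2=0x00 x3=0xd8  N=1 Z=0
after  7: x0=0xbd x1=0xf3 x2=0x00 x3=0xd8  N=1 Z=0
-- IRQ taken; context saved, return-PC = 8 --
mismatch: x2: reported 0x10 vs actual 0x00

BAD = x2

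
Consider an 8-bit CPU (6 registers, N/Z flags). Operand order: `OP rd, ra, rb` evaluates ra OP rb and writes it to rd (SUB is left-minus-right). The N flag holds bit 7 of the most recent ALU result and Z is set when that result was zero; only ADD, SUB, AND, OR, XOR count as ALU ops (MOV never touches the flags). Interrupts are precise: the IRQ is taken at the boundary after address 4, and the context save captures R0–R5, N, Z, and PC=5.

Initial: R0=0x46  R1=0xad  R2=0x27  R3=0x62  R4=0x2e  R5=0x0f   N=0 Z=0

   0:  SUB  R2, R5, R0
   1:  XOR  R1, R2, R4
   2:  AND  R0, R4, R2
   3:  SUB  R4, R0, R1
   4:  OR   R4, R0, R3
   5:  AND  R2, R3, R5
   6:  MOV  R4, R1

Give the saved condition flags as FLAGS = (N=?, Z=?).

after  0: R0=0x46 R1=0xad R2=0xc9 R3=0x62 R4=0x2e R5=0x0f  N=1 Z=0
after  1: R0=0x46 R1=0xe7 R2=0xc9 R3=0x62 R4=0x2e R5=0x0f  N=1 Z=0
after  2: R0=0x08 R1=0xe7 R2=0xc9 R3=0x62 R4=0x2e R5=0x0f  N=0 Z=0
after  3: R0=0x08 R1=0xe7 R2=0xc9 R3=0x62 R4=0x21 R5=0x0f  N=0 Z=0
after  4: R0=0x08 R1=0xe7 R2=0xc9 R3=0x62 R4=0x6a R5=0x0f  N=0 Z=0
-- IRQ taken; context saved, return-PC = 5 --

FLAGS = (N=0, Z=0)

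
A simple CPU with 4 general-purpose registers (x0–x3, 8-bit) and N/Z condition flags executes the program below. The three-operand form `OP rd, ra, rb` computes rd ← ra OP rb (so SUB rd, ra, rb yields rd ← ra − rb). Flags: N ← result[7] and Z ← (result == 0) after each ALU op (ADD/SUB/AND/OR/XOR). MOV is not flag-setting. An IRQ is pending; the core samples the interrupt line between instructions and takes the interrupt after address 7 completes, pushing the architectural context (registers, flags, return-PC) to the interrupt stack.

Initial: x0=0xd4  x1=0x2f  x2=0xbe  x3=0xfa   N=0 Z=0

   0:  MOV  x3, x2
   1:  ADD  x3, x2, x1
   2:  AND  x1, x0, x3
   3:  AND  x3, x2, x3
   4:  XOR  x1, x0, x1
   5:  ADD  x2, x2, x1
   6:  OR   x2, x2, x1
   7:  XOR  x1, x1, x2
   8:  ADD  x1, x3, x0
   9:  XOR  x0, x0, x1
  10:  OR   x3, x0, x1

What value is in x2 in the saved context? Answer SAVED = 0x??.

after  0: x0=0xd4 x1=0x2f x2=0xbe x3=0xbe  N=0 Z=0
after  1: x0=0xd4 x1=0x2f x2=0xbe x3=0xed  N=1 Z=0
after  2: x0=0xd4 x1=0xc4 x2=0xbe x3=0xed  N=1 Z=0
after  3: x0=0xd4 x1=0xc4 x2=0xbe x3=0xac  N=1 Z=0
after  4: x0=0xd4 x1=0x10 x2=0xbe x3=0xac  N=0 Z=0
after  5: x0=0xd4 x1=0x10 x2=0xce x3=0xac  N=1 Z=0
after  6: x0=0xd4 x1=0x10 x2=0xde x3=0xac  N=1 Z=0
after  7: x0=0xd4 x1=0xce x2=0xde x3=0xac  N=1 Z=0
-- IRQ taken; context saved, return-PC = 8 --

SAVED = 0xde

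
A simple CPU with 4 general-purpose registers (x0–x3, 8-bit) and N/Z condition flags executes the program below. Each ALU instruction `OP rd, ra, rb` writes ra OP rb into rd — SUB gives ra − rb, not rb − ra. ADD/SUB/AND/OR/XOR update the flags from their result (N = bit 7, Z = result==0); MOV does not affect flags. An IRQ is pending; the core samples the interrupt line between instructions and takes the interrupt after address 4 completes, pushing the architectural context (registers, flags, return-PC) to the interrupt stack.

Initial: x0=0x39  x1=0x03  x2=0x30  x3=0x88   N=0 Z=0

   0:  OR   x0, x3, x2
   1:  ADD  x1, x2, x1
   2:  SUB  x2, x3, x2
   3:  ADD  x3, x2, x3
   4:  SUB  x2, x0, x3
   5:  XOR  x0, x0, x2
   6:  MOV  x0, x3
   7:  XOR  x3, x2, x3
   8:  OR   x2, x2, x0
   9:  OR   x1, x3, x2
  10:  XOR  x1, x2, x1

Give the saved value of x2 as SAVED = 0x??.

after  0: x0=0xb8 x1=0x03 x2=0x30 x3=0x88  N=1 Z=0
after  1: x0=0xb8 x1=0x33 x2=0x30 x3=0x88  N=0 Z=0
after  2: x0=0xb8 x1=0x33 x2=0x58 x3=0x88  N=0 Z=0
after  3: x0=0xb8 x1=0x33 x2=0x58 x3=0xe0  N=1 Z=0
after  4: x0=0xb8 x1=0x33 x2=0xd8 x3=0xe0  N=1 Z=0
-- IRQ taken; context saved, return-PC = 5 --

SAVED = 0xd8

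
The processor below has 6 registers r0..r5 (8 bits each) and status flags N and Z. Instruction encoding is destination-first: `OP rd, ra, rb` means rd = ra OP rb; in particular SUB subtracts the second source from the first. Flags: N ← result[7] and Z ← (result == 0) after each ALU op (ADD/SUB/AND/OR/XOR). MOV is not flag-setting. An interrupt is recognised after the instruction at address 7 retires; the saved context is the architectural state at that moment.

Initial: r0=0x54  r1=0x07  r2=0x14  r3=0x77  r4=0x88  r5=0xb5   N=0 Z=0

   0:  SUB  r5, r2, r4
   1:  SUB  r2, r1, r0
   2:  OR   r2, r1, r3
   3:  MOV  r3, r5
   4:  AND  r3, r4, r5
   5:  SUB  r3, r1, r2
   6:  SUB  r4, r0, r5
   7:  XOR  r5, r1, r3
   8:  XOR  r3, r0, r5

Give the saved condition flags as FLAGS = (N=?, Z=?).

FLAGS = (N=1, Z=0)

after  0: r0=0x54 r1=0x07 r2=0x14 r3=0x77 r4=0x88 r5=0x8c  N=1 Z=0
after  1: r0=0x54 r1=0x07 r2=0xb3 r3=0x77 r4=0x88 r5=0x8c  N=1 Z=0
after  2: r0=0x54 r1=0x07 r2=0x77 r3=0x77 r4=0x88 r5=0x8c  N=0 Z=0
after  3: r0=0x54 r1=0x07 r2=0x77 r3=0x8c r4=0x88 r5=0x8c  N=0 Z=0
after  4: r0=0x54 r1=0x07 r2=0x77 r3=0x88 r4=0x88 r5=0x8c  N=1 Z=0
after  5: r0=0x54 r1=0x07 r2=0x77 r3=0x90 r4=0x88 r5=0x8c  N=1 Z=0
after  6: r0=0x54 r1=0x07 r2=0x77 r3=0x90 r4=0xc8 r5=0x8c  N=1 Z=0
after  7: r0=0x54 r1=0x07 r2=0x77 r3=0x90 r4=0xc8 r5=0x97  N=1 Z=0
-- IRQ taken; context saved, return-PC = 8 --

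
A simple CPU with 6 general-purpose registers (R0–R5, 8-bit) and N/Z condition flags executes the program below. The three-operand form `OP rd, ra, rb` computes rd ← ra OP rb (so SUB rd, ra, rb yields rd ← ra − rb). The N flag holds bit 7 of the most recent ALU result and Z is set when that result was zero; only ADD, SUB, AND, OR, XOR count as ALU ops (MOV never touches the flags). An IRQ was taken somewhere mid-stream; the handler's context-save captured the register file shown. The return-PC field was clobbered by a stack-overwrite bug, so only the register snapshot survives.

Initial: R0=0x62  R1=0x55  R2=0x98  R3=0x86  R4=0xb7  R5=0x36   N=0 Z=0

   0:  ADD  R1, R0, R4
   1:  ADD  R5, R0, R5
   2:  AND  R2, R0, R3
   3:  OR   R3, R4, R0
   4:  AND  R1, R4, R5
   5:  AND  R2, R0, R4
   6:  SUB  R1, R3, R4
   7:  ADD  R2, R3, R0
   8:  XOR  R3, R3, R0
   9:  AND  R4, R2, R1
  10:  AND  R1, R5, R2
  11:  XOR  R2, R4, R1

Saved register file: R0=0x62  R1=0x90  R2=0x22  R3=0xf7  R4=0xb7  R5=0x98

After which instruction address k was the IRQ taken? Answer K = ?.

after  0: R0=0x62 R1=0x19 R2=0x98 R3=0x86 R4=0xb7 R5=0x36  N=0 Z=0
after  1: R0=0x62 R1=0x19 R2=0x98 R3=0x86 R4=0xb7 R5=0x98  N=1 Z=0
after  2: R0=0x62 R1=0x19 R2=0x02 R3=0x86 R4=0xb7 R5=0x98  N=0 Z=0
after  3: R0=0x62 R1=0x19 R2=0x02 R3=0xf7 R4=0xb7 R5=0x98  N=1 Z=0
after  4: R0=0x62 R1=0x90 R2=0x02 R3=0xf7 R4=0xb7 R5=0x98  N=1 Z=0
after  5: R0=0x62 R1=0x90 R2=0x22 R3=0xf7 R4=0xb7 R5=0x98  N=0 Z=0
-- IRQ taken; context saved, return-PC = 6 --

K = 5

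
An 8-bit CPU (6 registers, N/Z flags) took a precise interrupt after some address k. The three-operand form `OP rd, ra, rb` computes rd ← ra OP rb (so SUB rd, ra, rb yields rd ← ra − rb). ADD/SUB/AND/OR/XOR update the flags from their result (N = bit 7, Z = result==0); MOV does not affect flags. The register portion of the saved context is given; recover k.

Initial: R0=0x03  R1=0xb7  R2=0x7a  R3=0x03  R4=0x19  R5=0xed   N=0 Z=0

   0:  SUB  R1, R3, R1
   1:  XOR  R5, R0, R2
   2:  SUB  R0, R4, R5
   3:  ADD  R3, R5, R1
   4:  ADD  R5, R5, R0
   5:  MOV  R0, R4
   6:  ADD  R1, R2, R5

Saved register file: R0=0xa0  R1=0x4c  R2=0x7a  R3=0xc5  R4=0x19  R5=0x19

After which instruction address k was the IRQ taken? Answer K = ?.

K = 4

after  0: R0=0x03 R1=0x4c R2=0x7a R3=0x03 R4=0x19 R5=0xed  N=0 Z=0
after  1: R0=0x03 R1=0x4c R2=0x7a R3=0x03 R4=0x19 R5=0x79  N=0 Z=0
after  2: R0=0xa0 R1=0x4c R2=0x7a R3=0x03 R4=0x19 R5=0x79  N=1 Z=0
after  3: R0=0xa0 R1=0x4c R2=0x7a R3=0xc5 R4=0x19 R5=0x79  N=1 Z=0
after  4: R0=0xa0 R1=0x4c R2=0x7a R3=0xc5 R4=0x19 R5=0x19  N=0 Z=0
-- IRQ taken; context saved, return-PC = 5 --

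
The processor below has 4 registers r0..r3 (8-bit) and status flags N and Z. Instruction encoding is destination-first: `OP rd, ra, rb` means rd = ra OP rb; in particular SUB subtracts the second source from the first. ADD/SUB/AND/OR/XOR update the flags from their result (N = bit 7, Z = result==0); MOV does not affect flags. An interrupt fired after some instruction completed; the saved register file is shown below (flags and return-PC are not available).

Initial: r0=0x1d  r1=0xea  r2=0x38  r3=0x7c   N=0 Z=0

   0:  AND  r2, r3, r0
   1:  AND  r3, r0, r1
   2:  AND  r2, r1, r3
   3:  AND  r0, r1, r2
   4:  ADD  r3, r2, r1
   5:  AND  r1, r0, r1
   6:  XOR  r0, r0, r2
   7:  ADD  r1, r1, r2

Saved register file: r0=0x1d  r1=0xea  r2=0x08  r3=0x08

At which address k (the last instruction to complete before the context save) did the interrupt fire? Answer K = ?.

after  0: r0=0x1d r1=0xea r2=0x1c r3=0x7c  N=0 Z=0
after  1: r0=0x1d r1=0xea r2=0x1c r3=0x08  N=0 Z=0
after  2: r0=0x1d r1=0xea r2=0x08 r3=0x08  N=0 Z=0
-- IRQ taken; context saved, return-PC = 3 --

K = 2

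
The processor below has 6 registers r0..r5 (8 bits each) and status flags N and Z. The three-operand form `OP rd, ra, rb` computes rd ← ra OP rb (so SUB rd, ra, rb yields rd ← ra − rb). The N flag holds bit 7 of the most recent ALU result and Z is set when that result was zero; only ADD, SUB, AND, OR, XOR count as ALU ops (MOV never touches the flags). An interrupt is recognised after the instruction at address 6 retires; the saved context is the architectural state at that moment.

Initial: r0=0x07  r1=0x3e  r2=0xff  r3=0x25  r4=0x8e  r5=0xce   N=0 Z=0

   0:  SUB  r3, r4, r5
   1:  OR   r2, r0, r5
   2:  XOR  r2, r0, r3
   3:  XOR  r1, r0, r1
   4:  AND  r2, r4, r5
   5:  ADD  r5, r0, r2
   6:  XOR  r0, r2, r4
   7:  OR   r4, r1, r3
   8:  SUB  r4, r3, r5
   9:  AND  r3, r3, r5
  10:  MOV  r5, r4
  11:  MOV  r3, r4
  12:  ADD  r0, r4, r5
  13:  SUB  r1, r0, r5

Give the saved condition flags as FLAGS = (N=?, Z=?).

FLAGS = (N=0, Z=1)

after  0: r0=0x07 r1=0x3e r2=0xff r3=0xc0 r4=0x8e r5=0xce  N=1 Z=0
after  1: r0=0x07 r1=0x3e r2=0xcf r3=0xc0 r4=0x8e r5=0xce  N=1 Z=0
after  2: r0=0x07 r1=0x3e r2=0xc7 r3=0xc0 r4=0x8e r5=0xce  N=1 Z=0
after  3: r0=0x07 r1=0x39 r2=0xc7 r3=0xc0 r4=0x8e r5=0xce  N=0 Z=0
after  4: r0=0x07 r1=0x39 r2=0x8e r3=0xc0 r4=0x8e r5=0xce  N=1 Z=0
after  5: r0=0x07 r1=0x39 r2=0x8e r3=0xc0 r4=0x8e r5=0x95  N=1 Z=0
after  6: r0=0x00 r1=0x39 r2=0x8e r3=0xc0 r4=0x8e r5=0x95  N=0 Z=1
-- IRQ taken; context saved, return-PC = 7 --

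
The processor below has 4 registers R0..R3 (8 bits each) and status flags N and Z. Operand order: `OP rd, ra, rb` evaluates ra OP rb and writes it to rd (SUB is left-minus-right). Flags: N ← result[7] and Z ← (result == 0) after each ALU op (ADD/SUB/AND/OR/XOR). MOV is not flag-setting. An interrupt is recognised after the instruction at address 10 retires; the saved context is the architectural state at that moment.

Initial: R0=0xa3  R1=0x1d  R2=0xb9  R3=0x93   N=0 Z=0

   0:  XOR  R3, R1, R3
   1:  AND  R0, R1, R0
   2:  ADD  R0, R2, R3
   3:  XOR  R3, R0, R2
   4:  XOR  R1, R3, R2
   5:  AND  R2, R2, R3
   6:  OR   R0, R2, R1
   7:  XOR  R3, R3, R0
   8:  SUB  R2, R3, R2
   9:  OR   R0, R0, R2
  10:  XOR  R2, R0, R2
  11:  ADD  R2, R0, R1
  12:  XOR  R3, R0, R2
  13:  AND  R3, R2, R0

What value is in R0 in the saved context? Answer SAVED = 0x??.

SAVED = 0xff

after  0: R0=0xa3 R1=0x1d R2=0xb9 R3=0x8e  N=1 Z=0
after  1: R0=0x01 R1=0x1d R2=0xb9 R3=0x8e  N=0 Z=0
after  2: R0=0x47 R1=0x1d R2=0xb9 R3=0x8e  N=0 Z=0
after  3: R0=0x47 R1=0x1d R2=0xb9 R3=0xfe  N=1 Z=0
after  4: R0=0x47 R1=0x47 R2=0xb9 R3=0xfe  N=0 Z=0
after  5: R0=0x47 R1=0x47 R2=0xb8 R3=0xfe  N=1 Z=0
after  6: R0=0xff R1=0x47 R2=0xb8 R3=0xfe  N=1 Z=0
after  7: R0=0xff R1=0x47 R2=0xb8 R3=0x01  N=0 Z=0
after  8: R0=0xff R1=0x47 R2=0x49 R3=0x01  N=0 Z=0
after  9: R0=0xff R1=0x47 R2=0x49 R3=0x01  N=1 Z=0
after 10: R0=0xff R1=0x47 R2=0xb6 R3=0x01  N=1 Z=0
-- IRQ taken; context saved, return-PC = 11 --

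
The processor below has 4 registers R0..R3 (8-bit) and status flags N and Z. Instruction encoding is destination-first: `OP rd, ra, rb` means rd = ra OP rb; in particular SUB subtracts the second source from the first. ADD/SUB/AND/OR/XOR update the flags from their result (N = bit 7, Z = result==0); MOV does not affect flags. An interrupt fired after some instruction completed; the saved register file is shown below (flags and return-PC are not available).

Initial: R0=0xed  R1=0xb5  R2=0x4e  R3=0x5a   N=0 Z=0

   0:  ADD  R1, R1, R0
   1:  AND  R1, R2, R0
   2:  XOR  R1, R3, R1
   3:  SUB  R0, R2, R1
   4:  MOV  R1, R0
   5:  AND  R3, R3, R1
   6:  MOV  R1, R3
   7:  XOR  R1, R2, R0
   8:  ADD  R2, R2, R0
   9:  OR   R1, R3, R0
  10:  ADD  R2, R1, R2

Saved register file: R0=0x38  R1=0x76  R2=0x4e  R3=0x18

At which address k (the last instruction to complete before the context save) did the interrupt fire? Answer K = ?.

K = 7

after  0: R0=0xed R1=0xa2 R2=0x4e R3=0x5a  N=1 Z=0
after  1: R0=0xed R1=0x4c R2=0x4e R3=0x5a  N=0 Z=0
after  2: R0=0xed R1=0x16 R2=0x4e R3=0x5a  N=0 Z=0
after  3: R0=0x38 R1=0x16 R2=0x4e R3=0x5a  N=0 Z=0
after  4: R0=0x38 R1=0x38 R2=0x4e R3=0x5a  N=0 Z=0
after  5: R0=0x38 R1=0x38 R2=0x4e R3=0x18  N=0 Z=0
after  6: R0=0x38 R1=0x18 R2=0x4e R3=0x18  N=0 Z=0
after  7: R0=0x38 R1=0x76 R2=0x4e R3=0x18  N=0 Z=0
-- IRQ taken; context saved, return-PC = 8 --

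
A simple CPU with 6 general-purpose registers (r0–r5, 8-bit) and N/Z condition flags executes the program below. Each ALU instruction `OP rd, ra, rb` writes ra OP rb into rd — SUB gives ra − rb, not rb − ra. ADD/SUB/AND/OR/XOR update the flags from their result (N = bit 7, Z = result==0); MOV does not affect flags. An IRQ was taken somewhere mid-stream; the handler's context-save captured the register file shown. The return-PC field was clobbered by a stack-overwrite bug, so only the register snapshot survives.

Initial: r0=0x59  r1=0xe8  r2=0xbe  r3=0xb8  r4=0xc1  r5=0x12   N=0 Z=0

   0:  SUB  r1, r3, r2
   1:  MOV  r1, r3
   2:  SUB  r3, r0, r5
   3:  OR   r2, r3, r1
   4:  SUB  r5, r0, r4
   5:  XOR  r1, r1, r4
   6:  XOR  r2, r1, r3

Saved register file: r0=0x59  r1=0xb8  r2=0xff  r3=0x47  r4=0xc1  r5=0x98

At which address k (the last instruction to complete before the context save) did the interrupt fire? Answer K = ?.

after  0: r0=0x59 r1=0xfa r2=0xbe r3=0xb8 r4=0xc1 r5=0x12  N=1 Z=0
after  1: r0=0x59 r1=0xb8 r2=0xbe r3=0xb8 r4=0xc1 r5=0x12  N=1 Z=0
after  2: r0=0x59 r1=0xb8 r2=0xbe r3=0x47 r4=0xc1 r5=0x12  N=0 Z=0
after  3: r0=0x59 r1=0xb8 r2=0xff r3=0x47 r4=0xc1 r5=0x12  N=1 Z=0
after  4: r0=0x59 r1=0xb8 r2=0xff r3=0x47 r4=0xc1 r5=0x98  N=1 Z=0
-- IRQ taken; context saved, return-PC = 5 --

K = 4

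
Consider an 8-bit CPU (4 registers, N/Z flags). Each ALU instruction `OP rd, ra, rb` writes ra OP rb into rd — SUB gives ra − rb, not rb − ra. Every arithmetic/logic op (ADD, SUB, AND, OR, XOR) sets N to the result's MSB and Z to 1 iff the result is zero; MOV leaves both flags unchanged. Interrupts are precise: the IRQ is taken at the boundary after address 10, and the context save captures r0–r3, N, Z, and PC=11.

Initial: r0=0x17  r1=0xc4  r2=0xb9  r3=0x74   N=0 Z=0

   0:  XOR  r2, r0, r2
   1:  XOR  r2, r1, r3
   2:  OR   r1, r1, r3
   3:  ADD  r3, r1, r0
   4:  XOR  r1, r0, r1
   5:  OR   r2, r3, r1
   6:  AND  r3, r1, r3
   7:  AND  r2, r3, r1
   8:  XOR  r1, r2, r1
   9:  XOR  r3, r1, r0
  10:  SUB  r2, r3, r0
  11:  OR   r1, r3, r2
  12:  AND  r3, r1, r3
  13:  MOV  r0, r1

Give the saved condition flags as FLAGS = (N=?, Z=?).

FLAGS = (N=1, Z=0)

after  0: r0=0x17 r1=0xc4 r2=0xae r3=0x74  N=1 Z=0
after  1: r0=0x17 r1=0xc4 r2=0xb0 r3=0x74  N=1 Z=0
after  2: r0=0x17 r1=0xf4 r2=0xb0 r3=0x74  N=1 Z=0
after  3: r0=0x17 r1=0xf4 r2=0xb0 r3=0x0b  N=0 Z=0
after  4: r0=0x17 r1=0xe3 r2=0xb0 r3=0x0b  N=1 Z=0
after  5: r0=0x17 r1=0xe3 r2=0xeb r3=0x0b  N=1 Z=0
after  6: r0=0x17 r1=0xe3 r2=0xeb r3=0x03  N=0 Z=0
after  7: r0=0x17 r1=0xe3 r2=0x03 r3=0x03  N=0 Z=0
after  8: r0=0x17 r1=0xe0 r2=0x03 r3=0x03  N=1 Z=0
after  9: r0=0x17 r1=0xe0 r2=0x03 r3=0xf7  N=1 Z=0
after 10: r0=0x17 r1=0xe0 r2=0xe0 r3=0xf7  N=1 Z=0
-- IRQ taken; context saved, return-PC = 11 --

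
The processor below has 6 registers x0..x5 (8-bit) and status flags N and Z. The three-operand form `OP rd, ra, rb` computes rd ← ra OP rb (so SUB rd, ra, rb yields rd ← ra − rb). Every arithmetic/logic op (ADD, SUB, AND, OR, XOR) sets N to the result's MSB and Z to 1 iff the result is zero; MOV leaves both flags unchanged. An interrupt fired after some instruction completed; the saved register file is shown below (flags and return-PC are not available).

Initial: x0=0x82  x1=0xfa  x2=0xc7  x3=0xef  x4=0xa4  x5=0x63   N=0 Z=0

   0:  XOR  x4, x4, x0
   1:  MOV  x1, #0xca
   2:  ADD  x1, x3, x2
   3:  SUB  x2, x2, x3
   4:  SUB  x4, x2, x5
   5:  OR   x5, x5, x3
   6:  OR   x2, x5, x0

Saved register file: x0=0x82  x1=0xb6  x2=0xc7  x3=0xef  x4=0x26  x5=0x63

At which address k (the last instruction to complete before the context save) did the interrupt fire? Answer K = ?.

after  0: x0=0x82 x1=0xfa x2=0xc7 x3=0xef x4=0x26 x5=0x63  N=0 Z=0
after  1: x0=0x82 x1=0xca x2=0xc7 x3=0xef x4=0x26 x5=0x63  N=0 Z=0
after  2: x0=0x82 x1=0xb6 x2=0xc7 x3=0xef x4=0x26 x5=0x63  N=1 Z=0
-- IRQ taken; context saved, return-PC = 3 --

K = 2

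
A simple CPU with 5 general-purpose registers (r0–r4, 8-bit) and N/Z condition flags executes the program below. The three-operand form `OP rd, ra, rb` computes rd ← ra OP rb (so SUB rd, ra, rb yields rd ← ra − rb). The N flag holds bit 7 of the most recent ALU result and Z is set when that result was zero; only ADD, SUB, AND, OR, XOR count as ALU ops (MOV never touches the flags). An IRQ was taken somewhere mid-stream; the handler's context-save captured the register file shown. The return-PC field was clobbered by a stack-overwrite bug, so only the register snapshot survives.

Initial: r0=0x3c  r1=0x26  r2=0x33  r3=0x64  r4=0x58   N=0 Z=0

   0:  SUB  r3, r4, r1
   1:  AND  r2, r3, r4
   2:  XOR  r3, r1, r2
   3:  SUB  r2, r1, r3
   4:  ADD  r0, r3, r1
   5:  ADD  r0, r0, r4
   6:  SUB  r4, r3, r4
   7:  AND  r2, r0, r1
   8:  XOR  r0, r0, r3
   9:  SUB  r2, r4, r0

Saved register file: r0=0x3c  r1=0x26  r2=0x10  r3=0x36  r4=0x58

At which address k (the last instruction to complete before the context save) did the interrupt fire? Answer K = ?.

after  0: r0=0x3c r1=0x26 r2=0x33 r3=0x32 r4=0x58  N=0 Z=0
after  1: r0=0x3c r1=0x26 r2=0x10 r3=0x32 r4=0x58  N=0 Z=0
after  2: r0=0x3c r1=0x26 r2=0x10 r3=0x36 r4=0x58  N=0 Z=0
-- IRQ taken; context saved, return-PC = 3 --

K = 2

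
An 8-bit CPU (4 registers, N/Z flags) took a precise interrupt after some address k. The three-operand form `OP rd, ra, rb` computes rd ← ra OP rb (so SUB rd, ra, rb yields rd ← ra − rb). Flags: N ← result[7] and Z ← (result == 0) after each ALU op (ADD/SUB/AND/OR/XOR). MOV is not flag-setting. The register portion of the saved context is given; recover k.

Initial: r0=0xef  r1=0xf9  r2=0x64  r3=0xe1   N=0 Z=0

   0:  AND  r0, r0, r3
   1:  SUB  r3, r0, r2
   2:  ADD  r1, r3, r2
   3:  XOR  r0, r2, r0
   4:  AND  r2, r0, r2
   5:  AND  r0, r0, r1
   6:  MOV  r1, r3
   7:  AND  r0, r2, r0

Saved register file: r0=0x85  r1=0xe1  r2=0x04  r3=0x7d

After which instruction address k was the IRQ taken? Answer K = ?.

after  0: r0=0xe1 r1=0xf9 r2=0x64 r3=0xe1  N=1 Z=0
after  1: r0=0xe1 r1=0xf9 r2=0x64 r3=0x7d  N=0 Z=0
after  2: r0=0xe1 r1=0xe1 r2=0x64 r3=0x7d  N=1 Z=0
after  3: r0=0x85 r1=0xe1 r2=0x64 r3=0x7d  N=1 Z=0
after  4: r0=0x85 r1=0xe1 r2=0x04 r3=0x7d  N=0 Z=0
-- IRQ taken; context saved, return-PC = 5 --

K = 4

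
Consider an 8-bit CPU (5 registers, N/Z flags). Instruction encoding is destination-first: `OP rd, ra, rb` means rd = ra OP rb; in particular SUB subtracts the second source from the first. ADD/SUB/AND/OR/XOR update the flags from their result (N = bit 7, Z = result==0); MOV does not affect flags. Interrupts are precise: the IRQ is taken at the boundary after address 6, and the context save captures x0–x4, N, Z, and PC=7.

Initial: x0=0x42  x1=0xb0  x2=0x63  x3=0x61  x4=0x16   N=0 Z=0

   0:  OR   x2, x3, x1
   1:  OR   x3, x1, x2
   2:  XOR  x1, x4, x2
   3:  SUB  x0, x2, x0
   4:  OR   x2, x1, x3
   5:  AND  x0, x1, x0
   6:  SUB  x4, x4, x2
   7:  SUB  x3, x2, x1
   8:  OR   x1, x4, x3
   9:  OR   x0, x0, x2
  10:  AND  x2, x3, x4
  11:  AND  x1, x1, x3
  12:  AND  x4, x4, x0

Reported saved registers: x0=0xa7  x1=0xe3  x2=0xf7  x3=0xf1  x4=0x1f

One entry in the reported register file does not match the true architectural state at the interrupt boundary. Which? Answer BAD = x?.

after  0: x0=0x42 x1=0xb0 x2=0xf1 x3=0x61 x4=0x16  N=1 Z=0
after  1: x0=0x42 x1=0xb0 x2=0xf1 x3=0xf1 x4=0x16  N=1 Z=0
after  2: x0=0x42 x1=0xe7 x2=0xf1 x3=0xf1 x4=0x16  N=1 Z=0
after  3: x0=0xaf x1=0xe7 x2=0xf1 x3=0xf1 x4=0x16  N=1 Z=0
after  4: x0=0xaf x1=0xe7 x2=0xf7 x3=0xf1 x4=0x16  N=1 Z=0
after  5: x0=0xa7 x1=0xe7 x2=0xf7 x3=0xf1 x4=0x16  N=1 Z=0
after  6: x0=0xa7 x1=0xe7 x2=0xf7 x3=0xf1 x4=0x1f  N=0 Z=0
-- IRQ taken; context saved, return-PC = 7 --
mismatch: x1: reported 0xe3 vs actual 0xe7

BAD = x1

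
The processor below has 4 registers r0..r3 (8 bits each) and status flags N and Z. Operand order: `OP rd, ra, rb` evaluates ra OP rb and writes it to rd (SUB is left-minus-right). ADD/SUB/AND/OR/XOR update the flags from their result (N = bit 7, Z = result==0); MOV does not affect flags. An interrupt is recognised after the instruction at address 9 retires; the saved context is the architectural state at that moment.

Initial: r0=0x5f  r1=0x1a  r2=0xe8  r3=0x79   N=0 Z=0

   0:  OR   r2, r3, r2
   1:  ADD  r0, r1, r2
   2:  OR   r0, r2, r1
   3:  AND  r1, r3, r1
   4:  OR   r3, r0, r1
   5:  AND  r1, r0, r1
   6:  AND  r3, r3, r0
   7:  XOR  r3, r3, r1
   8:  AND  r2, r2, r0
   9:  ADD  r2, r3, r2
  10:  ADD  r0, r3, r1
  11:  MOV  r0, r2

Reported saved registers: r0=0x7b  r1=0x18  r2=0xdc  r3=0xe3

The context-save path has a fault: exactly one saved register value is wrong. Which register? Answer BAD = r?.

BAD = r0

after  0: r0=0x5f r1=0x1a r2=0xf9 r3=0x79  N=1 Z=0
after  1: r0=0x13 r1=0x1a r2=0xf9 r3=0x79  N=0 Z=0
after  2: r0=0xfb r1=0x1a r2=0xf9 r3=0x79  N=1 Z=0
after  3: r0=0xfb r1=0x18 r2=0xf9 r3=0x79  N=0 Z=0
after  4: r0=0xfb r1=0x18 r2=0xf9 r3=0xfb  N=1 Z=0
after  5: r0=0xfb r1=0x18 r2=0xf9 r3=0xfb  N=0 Z=0
after  6: r0=0xfb r1=0x18 r2=0xf9 r3=0xfb  N=1 Z=0
after  7: r0=0xfb r1=0x18 r2=0xf9 r3=0xe3  N=1 Z=0
after  8: r0=0xfb r1=0x18 r2=0xf9 r3=0xe3  N=1 Z=0
after  9: r0=0xfb r1=0x18 r2=0xdc r3=0xe3  N=1 Z=0
-- IRQ taken; context saved, return-PC = 10 --
mismatch: r0: reported 0x7b vs actual 0xfb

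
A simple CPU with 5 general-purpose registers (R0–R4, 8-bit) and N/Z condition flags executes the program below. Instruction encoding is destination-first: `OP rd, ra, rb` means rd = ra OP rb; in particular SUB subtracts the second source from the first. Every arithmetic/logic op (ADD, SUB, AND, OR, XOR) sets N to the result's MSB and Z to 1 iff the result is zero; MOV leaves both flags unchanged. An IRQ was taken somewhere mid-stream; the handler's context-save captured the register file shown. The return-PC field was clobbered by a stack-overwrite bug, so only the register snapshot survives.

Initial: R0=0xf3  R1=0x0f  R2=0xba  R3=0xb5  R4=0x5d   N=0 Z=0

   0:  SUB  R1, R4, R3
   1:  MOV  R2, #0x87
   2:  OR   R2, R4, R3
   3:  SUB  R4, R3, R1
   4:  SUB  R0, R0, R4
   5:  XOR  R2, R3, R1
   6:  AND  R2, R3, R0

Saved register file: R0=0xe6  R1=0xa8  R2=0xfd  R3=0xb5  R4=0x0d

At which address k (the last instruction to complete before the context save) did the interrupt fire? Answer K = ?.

K = 4

after  0: R0=0xf3 R1=0xa8 R2=0xba R3=0xb5 R4=0x5d  N=1 Z=0
after  1: R0=0xf3 R1=0xa8 R2=0x87 R3=0xb5 R4=0x5d  N=1 Z=0
after  2: R0=0xf3 R1=0xa8 R2=0xfd R3=0xb5 R4=0x5d  N=1 Z=0
after  3: R0=0xf3 R1=0xa8 R2=0xfd R3=0xb5 R4=0x0d  N=0 Z=0
after  4: R0=0xe6 R1=0xa8 R2=0xfd R3=0xb5 R4=0x0d  N=1 Z=0
-- IRQ taken; context saved, return-PC = 5 --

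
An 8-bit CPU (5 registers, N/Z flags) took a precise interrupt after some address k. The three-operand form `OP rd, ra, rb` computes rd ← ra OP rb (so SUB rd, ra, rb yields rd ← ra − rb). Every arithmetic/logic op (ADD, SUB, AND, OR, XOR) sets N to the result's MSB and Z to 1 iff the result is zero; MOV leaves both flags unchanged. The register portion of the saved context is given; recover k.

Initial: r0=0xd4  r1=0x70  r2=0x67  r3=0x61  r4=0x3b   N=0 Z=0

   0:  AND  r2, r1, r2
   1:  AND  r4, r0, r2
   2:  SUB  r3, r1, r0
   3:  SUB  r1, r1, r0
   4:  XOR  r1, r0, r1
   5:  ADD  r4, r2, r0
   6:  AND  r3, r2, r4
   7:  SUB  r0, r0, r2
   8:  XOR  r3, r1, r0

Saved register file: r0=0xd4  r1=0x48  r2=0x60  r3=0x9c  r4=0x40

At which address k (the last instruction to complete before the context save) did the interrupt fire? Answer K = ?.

after  0: r0=0xd4 r1=0x70 r2=0x60 r3=0x61 r4=0x3b  N=0 Z=0
after  1: r0=0xd4 r1=0x70 r2=0x60 r3=0x61 r4=0x40  N=0 Z=0
after  2: r0=0xd4 r1=0x70 r2=0x60 r3=0x9c r4=0x40  N=1 Z=0
after  3: r0=0xd4 r1=0x9c r2=0x60 r3=0x9c r4=0x40  N=1 Z=0
after  4: r0=0xd4 r1=0x48 r2=0x60 r3=0x9c r4=0x40  N=0 Z=0
-- IRQ taken; context saved, return-PC = 5 --

K = 4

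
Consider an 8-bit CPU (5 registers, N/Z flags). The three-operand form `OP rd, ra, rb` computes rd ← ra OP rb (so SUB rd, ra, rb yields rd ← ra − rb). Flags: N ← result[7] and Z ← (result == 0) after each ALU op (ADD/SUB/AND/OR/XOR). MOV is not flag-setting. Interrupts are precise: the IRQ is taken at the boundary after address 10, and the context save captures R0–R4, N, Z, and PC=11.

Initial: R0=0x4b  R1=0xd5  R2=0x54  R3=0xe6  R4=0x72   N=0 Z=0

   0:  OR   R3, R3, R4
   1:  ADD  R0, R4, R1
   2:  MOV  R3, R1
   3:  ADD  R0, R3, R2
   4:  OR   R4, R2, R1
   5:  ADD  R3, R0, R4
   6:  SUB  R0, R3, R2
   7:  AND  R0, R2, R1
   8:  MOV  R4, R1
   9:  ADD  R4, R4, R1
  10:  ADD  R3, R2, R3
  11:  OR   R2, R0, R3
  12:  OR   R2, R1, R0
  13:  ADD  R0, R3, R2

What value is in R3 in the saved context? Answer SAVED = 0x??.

after  0: R0=0x4b R1=0xd5 R2=0x54 R3=0xf6 R4=0x72  N=1 Z=0
after  1: R0=0x47 R1=0xd5 R2=0x54 R3=0xf6 R4=0x72  N=0 Z=0
after  2: R0=0x47 R1=0xd5 R2=0x54 R3=0xd5 R4=0x72  N=0 Z=0
after  3: R0=0x29 R1=0xd5 R2=0x54 R3=0xd5 R4=0x72  N=0 Z=0
after  4: R0=0x29 R1=0xd5 R2=0x54 R3=0xd5 R4=0xd5  N=1 Z=0
after  5: R0=0x29 R1=0xd5 R2=0x54 R3=0xfe R4=0xd5  N=1 Z=0
after  6: R0=0xaa R1=0xd5 R2=0x54 R3=0xfe R4=0xd5  N=1 Z=0
after  7: R0=0x54 R1=0xd5 R2=0x54 R3=0xfe R4=0xd5  N=0 Z=0
after  8: R0=0x54 R1=0xd5 R2=0x54 R3=0xfe R4=0xd5  N=0 Z=0
after  9: R0=0x54 R1=0xd5 R2=0x54 R3=0xfe R4=0xaa  N=1 Z=0
after 10: R0=0x54 R1=0xd5 R2=0x54 R3=0x52 R4=0xaa  N=0 Z=0
-- IRQ taken; context saved, return-PC = 11 --

SAVED = 0x52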